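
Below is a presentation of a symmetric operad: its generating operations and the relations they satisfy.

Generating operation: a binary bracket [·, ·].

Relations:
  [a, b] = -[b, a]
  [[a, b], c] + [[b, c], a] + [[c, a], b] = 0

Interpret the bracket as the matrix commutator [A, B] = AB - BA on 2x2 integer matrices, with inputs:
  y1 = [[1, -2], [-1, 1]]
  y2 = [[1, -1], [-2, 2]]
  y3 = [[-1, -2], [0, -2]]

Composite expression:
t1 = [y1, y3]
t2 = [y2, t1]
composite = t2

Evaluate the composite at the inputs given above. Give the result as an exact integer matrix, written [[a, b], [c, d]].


[[5, -6], [7, -5]]

[y1, y3] = [[-2, 2], [-1, 2]]
[y2, [y1, y3]] = [[5, -6], [7, -5]]


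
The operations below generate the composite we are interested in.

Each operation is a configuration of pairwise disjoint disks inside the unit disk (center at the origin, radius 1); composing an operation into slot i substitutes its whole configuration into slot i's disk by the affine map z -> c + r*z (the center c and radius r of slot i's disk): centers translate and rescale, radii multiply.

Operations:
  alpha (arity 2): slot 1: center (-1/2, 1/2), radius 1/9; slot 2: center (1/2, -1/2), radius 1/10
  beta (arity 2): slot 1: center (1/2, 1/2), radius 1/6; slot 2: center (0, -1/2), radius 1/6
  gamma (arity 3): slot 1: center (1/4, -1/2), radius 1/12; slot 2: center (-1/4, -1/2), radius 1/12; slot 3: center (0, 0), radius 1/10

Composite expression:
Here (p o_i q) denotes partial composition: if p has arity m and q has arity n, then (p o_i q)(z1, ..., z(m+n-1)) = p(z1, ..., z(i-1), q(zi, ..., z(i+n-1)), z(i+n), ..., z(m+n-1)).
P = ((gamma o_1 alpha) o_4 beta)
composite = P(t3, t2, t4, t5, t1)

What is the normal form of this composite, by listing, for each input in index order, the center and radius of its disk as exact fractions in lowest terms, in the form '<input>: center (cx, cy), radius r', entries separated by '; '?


t1: center (0, -1/20), radius 1/60; t2: center (7/24, -13/24), radius 1/120; t3: center (5/24, -11/24), radius 1/108; t4: center (-1/4, -1/2), radius 1/12; t5: center (1/20, 1/20), radius 1/60


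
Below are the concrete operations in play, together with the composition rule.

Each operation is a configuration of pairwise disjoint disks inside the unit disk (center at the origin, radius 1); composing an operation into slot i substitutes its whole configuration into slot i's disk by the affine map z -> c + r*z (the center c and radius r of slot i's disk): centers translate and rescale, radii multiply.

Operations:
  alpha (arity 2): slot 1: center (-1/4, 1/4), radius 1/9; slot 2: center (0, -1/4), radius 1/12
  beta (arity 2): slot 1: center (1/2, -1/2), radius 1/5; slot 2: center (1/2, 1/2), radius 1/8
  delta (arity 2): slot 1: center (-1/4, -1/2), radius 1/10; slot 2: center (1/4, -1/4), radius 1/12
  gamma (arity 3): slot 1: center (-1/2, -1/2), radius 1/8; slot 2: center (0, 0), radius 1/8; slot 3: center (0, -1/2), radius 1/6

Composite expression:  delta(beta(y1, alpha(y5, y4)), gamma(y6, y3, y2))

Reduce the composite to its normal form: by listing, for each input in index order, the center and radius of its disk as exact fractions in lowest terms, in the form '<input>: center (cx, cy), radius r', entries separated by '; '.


y1: center (-1/5, -11/20), radius 1/50; y2: center (1/4, -7/24), radius 1/72; y3: center (1/4, -1/4), radius 1/96; y4: center (-1/5, -29/64), radius 1/960; y5: center (-13/64, -143/320), radius 1/720; y6: center (5/24, -7/24), radius 1/96


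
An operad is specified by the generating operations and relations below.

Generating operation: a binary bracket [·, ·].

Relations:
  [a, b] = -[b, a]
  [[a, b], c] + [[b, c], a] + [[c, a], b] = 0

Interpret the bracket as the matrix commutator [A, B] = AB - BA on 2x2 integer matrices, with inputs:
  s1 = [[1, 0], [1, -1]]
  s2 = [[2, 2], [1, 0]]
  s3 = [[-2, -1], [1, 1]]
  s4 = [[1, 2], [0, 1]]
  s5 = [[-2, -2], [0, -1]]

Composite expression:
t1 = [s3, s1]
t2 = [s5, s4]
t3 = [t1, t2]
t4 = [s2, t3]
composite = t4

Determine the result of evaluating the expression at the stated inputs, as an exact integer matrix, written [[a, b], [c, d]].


[[-4, -32], [20, 4]]

[s3, s1] = [[-1, 2], [5, 1]]
[s5, s4] = [[0, -2], [0, 0]]
[[s3, s1], [s5, s4]] = [[10, 4], [0, -10]]
[s2, [[s3, s1], [s5, s4]]] = [[-4, -32], [20, 4]]


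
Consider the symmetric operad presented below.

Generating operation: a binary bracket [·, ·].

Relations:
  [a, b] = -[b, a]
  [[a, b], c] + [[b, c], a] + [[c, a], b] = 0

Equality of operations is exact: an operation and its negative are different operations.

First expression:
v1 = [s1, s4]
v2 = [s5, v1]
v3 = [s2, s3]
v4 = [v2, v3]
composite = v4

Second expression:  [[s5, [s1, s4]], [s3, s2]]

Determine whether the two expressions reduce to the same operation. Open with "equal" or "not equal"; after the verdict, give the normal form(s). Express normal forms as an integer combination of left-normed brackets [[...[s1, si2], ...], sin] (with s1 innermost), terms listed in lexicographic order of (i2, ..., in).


not equal; the first gives -[[[[s1, s4], s5], s2], s3] + [[[[s1, s4], s5], s3], s2] and the second [[[[s1, s4], s5], s2], s3] - [[[[s1, s4], s5], s3], s2]

The first expression reduces to -[[[[s1, s4], s5], s2], s3] + [[[[s1, s4], s5], s3], s2]
The second expression reduces to [[[[s1, s4], s5], s2], s3] - [[[[s1, s4], s5], s3], s2]
The normal forms differ: not equal.


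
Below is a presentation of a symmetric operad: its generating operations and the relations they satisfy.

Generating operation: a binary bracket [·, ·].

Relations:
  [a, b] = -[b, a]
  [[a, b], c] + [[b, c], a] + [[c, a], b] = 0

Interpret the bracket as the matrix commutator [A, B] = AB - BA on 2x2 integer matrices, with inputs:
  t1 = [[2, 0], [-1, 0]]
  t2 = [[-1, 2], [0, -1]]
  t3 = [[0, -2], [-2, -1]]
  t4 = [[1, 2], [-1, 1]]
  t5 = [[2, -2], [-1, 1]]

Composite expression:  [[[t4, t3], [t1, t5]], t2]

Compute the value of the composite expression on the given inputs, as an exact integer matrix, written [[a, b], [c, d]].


[[-32, -24], [0, 32]]

[t4, t3] = [[-6, -2], [-1, 6]]
[t1, t5] = [[-2, -4], [1, 2]]
[[t4, t3], [t1, t5]] = [[-6, 40], [16, 6]]
[[[t4, t3], [t1, t5]], t2] = [[-32, -24], [0, 32]]


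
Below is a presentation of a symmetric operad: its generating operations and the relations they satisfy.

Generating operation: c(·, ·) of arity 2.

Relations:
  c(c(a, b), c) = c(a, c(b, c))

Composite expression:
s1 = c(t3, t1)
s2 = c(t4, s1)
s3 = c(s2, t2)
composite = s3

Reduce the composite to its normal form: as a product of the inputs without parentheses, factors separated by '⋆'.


t4 ⋆ t3 ⋆ t1 ⋆ t2

All parenthesizations of c agree; list the t-inputs left to right.
c(t3, t1) reduces to t3 ⋆ t1
c(t4, c(t3, t1)) reduces to t4 ⋆ t3 ⋆ t1
c(c(t4, c(t3, t1)), t2) reduces to t4 ⋆ t3 ⋆ t1 ⋆ t2


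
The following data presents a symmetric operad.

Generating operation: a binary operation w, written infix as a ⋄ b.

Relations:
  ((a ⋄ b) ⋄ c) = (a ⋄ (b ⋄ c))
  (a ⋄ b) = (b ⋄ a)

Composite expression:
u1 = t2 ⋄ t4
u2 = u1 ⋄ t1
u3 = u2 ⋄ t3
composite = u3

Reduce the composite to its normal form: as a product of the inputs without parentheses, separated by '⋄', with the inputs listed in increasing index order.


Both nesting and order wash out for w; what remains is which t's occur.
(t2 ⋄ t4) flattens to t2 ⋄ t4
((t2 ⋄ t4) ⋄ t1) flattens to t2 ⋄ t4 ⋄ t1
(((t2 ⋄ t4) ⋄ t1) ⋄ t3) flattens to t2 ⋄ t4 ⋄ t1 ⋄ t3
reordering the factors by index: t1 ⋄ t2 ⋄ t3 ⋄ t4

t1 ⋄ t2 ⋄ t3 ⋄ t4


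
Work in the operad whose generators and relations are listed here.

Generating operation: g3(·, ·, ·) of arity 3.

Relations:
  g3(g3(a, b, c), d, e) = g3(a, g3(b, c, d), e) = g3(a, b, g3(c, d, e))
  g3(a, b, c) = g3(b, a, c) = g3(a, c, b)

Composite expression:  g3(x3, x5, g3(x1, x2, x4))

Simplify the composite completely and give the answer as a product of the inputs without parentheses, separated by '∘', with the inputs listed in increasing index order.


With g3 associative and commutative, the x-input set is all that matters.
g3(x1, x2, x4) collapses to x1 ∘ x2 ∘ x4
g3(x3, x5, g3(x1, x2, x4)) collapses to x3 ∘ x5 ∘ x1 ∘ x2 ∘ x4
the factors in increasing index order: x1 ∘ x2 ∘ x3 ∘ x4 ∘ x5

x1 ∘ x2 ∘ x3 ∘ x4 ∘ x5


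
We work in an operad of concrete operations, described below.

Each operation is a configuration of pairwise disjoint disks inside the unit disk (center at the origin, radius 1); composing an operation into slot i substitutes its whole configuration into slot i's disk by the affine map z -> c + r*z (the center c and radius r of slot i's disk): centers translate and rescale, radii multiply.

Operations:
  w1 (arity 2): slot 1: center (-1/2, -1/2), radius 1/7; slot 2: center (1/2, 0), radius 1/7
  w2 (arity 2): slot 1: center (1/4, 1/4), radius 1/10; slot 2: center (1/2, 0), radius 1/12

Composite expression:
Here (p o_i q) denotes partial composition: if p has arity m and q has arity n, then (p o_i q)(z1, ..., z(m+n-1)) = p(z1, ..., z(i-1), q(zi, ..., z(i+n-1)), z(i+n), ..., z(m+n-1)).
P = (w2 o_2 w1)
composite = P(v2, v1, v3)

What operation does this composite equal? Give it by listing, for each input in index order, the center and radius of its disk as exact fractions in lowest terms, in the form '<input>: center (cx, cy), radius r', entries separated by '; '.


v1: center (11/24, -1/24), radius 1/84; v2: center (1/4, 1/4), radius 1/10; v3: center (13/24, 0), radius 1/84


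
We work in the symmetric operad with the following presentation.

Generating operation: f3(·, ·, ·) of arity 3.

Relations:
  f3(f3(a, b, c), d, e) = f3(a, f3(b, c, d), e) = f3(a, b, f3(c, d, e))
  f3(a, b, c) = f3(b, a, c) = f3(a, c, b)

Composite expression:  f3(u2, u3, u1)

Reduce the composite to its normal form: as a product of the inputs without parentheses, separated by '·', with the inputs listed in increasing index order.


u1 · u2 · u3

Shape and order are irrelevant to f3; the u-input set decides.
f3(u2, u3, u1) collapses to u2 · u3 · u1
commutativity sorts the factors: u1 · u2 · u3


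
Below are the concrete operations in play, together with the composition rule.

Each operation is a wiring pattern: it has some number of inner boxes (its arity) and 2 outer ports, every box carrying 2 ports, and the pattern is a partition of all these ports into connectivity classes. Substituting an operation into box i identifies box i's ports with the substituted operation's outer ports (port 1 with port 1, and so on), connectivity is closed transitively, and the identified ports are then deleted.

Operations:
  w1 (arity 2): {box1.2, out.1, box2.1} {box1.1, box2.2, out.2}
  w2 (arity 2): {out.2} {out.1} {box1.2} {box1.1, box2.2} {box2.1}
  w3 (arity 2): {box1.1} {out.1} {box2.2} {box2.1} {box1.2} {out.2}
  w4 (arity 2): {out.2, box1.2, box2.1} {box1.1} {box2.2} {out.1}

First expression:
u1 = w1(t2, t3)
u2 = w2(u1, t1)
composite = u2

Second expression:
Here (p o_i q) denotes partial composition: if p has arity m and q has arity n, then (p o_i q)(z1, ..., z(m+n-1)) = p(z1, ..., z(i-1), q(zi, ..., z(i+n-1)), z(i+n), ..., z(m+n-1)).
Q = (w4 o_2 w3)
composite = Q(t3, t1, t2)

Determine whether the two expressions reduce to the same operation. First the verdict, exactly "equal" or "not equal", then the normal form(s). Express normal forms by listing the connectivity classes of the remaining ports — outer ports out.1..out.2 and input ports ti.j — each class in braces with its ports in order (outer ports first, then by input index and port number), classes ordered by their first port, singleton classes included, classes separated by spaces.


not equal; the first gives {out.1} {out.2} {t1.1} {t1.2, t2.2, t3.1} {t2.1, t3.2} and the second {out.1} {out.2, t3.2} {t1.1} {t1.2} {t2.1} {t2.2} {t3.1}

In normal form, the first expression is {out.1} {out.2} {t1.1} {t1.2, t2.2, t3.1} {t2.1, t3.2}
In normal form, the second expression is {out.1} {out.2, t3.2} {t1.1} {t1.2} {t2.1} {t2.2} {t3.1}
Distinct normal forms: not equal.


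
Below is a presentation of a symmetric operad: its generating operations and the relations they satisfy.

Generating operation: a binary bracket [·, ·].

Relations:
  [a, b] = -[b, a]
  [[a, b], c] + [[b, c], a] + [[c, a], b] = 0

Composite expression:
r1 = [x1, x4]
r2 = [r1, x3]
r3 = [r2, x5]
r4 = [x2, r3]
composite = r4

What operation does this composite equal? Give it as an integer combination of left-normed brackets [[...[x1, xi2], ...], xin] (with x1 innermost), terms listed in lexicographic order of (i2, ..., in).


Antisymmetry and Jacobi reduce to x1-anchored left-normed brackets.
Composite bracket: [x2, [[[x1, x4], x3], x5]]
The bracket unfolds into 16 signed words via [a, b] = ab - ba (2^4 = 16).
Words beginning with x1 determine it all:
  sign of x1x4x3x5x2 is -1, so it contributes -[[[[x1, x4], x3], x5], x2]

-[[[[x1, x4], x3], x5], x2]


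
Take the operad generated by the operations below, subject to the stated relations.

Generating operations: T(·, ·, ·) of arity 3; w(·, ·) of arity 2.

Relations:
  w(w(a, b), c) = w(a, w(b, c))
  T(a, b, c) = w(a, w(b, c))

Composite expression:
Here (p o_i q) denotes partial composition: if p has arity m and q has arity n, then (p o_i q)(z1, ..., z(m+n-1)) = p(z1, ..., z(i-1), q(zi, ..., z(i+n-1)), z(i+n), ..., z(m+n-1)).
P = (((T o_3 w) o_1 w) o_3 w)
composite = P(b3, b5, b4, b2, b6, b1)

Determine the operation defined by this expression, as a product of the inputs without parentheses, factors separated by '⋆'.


b3 ⋆ b5 ⋆ b4 ⋆ b2 ⋆ b6 ⋆ b1

All parenthesizations of T agree; list the b-inputs left to right.
w(b3, b5) collapses to b3 ⋆ b5
w(b4, b2) collapses to b4 ⋆ b2
w(b6, b1) collapses to b6 ⋆ b1
T(w(b3, b5), w(b4, b2), w(b6, b1)) collapses to b3 ⋆ b5 ⋆ b4 ⋆ b2 ⋆ b6 ⋆ b1


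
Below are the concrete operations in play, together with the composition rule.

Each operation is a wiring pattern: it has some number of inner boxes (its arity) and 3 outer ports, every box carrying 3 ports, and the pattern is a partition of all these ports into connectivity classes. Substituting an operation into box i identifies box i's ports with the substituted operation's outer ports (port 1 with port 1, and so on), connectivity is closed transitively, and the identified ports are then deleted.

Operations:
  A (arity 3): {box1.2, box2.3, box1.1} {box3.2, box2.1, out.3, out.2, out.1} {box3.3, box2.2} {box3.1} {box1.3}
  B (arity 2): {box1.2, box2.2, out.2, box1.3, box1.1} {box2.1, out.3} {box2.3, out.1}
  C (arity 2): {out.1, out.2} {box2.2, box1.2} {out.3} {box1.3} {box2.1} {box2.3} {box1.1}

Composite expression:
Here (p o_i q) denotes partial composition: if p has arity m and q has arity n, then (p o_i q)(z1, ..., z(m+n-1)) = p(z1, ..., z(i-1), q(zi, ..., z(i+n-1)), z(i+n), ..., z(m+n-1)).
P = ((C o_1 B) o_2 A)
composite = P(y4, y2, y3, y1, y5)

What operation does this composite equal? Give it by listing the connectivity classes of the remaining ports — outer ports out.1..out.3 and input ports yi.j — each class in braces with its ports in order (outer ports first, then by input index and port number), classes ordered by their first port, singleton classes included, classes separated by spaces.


{out.1, out.2} {out.3} {y1.1} {y1.2, y3.1, y4.1, y4.2, y4.3, y5.2} {y1.3, y3.2} {y2.1, y2.2, y3.3} {y2.3} {y5.1} {y5.3}


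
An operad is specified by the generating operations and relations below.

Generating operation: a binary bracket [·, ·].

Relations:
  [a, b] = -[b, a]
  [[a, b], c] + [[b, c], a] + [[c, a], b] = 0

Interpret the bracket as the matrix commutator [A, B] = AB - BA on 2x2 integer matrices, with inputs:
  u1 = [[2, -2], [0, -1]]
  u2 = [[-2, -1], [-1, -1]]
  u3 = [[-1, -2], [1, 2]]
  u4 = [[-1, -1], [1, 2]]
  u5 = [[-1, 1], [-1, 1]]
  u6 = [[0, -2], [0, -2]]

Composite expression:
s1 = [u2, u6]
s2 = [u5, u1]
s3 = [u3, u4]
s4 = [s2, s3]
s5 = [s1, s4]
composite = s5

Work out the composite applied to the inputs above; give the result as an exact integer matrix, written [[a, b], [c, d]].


[[52, 16], [60, -52]]

[u2, u6] = [[-2, 4], [-2, 2]]
[u5, u1] = [[-2, 1], [-3, 2]]
[u3, u4] = [[-1, -3], [0, 1]]
[[u5, u1], [u3, u4]] = [[-9, 14], [6, 9]]
[[u2, u6], [[u5, u1], [u3, u4]]] = [[52, 16], [60, -52]]


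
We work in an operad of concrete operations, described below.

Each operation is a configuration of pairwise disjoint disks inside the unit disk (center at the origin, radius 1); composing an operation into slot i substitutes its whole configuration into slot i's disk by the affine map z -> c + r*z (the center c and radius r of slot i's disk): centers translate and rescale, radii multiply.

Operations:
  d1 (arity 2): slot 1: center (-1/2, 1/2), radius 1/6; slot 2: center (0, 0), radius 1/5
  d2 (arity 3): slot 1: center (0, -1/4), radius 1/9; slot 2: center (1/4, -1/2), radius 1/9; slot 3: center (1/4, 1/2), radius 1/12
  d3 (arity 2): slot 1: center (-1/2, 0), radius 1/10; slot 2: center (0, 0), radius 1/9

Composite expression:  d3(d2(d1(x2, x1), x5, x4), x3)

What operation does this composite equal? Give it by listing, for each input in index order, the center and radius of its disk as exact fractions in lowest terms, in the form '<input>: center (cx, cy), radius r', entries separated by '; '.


Only the slot chain above each x matters under d3; compose those maps.
for x2, the 3-step affine chain lands on center (-91/180, -7/360), radius 1/540
for x1, the 3-step affine chain lands on center (-1/2, -1/40), radius 1/450
for x5, the 2-step affine chain lands on center (-19/40, -1/20), radius 1/90
for x4, the 2-step affine chain lands on center (-19/40, 1/20), radius 1/120
for x3, the 1-step affine chain lands on center (0, 0), radius 1/9

x1: center (-1/2, -1/40), radius 1/450; x2: center (-91/180, -7/360), radius 1/540; x3: center (0, 0), radius 1/9; x4: center (-19/40, 1/20), radius 1/120; x5: center (-19/40, -1/20), radius 1/90


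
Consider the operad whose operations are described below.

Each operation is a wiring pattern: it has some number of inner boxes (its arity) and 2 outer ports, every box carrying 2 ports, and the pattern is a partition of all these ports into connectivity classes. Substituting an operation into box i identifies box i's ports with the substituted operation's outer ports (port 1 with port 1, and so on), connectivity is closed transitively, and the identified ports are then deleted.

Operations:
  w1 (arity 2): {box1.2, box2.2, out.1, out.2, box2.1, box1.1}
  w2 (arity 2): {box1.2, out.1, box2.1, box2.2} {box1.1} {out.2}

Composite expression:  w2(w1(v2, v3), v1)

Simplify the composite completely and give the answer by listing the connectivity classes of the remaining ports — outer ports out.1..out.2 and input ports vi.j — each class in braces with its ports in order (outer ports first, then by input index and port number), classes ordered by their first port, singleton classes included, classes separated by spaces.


{out.1, v1.1, v1.2, v2.1, v2.2, v3.1, v3.2} {out.2}

Two ports join when wires chain via w2-identified ports.
w1 over (v2, v3) gives {out.1, out.2, v2.1, v2.2, v3.1, v3.2}, out.j being that stage's outer ports
w2 over (v2, v3, v1) gives {out.1, v1.1, v1.2, v2.1, v2.2, v3.1, v3.2} {out.2}, out.j being that stage's outer ports


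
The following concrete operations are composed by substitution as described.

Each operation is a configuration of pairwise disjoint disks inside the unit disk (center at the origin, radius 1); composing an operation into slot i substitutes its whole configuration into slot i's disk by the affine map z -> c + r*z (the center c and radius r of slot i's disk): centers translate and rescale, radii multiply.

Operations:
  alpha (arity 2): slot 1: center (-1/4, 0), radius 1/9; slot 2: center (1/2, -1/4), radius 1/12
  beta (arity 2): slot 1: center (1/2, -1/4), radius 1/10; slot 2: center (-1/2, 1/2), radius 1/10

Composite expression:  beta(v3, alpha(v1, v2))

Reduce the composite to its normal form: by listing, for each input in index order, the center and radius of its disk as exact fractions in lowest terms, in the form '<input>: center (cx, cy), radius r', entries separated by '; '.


Nesting under beta composes maps z -> c + r*z down each v-path.
for v3, the 1-step affine chain lands on center (1/2, -1/4), radius 1/10
for v1, the 2-step affine chain lands on center (-21/40, 1/2), radius 1/90
for v2, the 2-step affine chain lands on center (-9/20, 19/40), radius 1/120

v1: center (-21/40, 1/2), radius 1/90; v2: center (-9/20, 19/40), radius 1/120; v3: center (1/2, -1/4), radius 1/10


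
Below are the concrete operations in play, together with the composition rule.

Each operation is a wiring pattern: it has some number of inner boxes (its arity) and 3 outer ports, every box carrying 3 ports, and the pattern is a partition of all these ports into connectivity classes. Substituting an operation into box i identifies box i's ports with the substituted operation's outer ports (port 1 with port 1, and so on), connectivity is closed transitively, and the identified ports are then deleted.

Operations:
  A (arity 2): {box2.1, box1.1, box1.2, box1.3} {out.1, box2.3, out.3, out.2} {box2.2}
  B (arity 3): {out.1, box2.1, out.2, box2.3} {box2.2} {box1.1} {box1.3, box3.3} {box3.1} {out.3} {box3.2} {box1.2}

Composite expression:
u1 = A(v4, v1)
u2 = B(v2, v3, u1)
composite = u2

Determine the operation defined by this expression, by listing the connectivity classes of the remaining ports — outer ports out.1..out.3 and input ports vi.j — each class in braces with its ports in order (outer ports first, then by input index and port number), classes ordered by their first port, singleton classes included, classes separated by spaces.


{out.1, out.2, v3.1, v3.3} {out.3} {v1.1, v4.1, v4.2, v4.3} {v1.2} {v1.3, v2.3} {v2.1} {v2.2} {v3.2}

Reachability decides: close wires over B-identified ports.
A over (v4, v1) gives {out.1, out.2, out.3, v1.3} {v1.1, v4.1, v4.2, v4.3} {v1.2}, out.j being that stage's outer ports
B over (v2, v3, v4, v1) gives {out.1, out.2, v3.1, v3.3} {out.3} {v1.1, v4.1, v4.2, v4.3} {v1.2} {v1.3, v2.3} {v2.1} {v2.2} {v3.2}, out.j being that stage's outer ports


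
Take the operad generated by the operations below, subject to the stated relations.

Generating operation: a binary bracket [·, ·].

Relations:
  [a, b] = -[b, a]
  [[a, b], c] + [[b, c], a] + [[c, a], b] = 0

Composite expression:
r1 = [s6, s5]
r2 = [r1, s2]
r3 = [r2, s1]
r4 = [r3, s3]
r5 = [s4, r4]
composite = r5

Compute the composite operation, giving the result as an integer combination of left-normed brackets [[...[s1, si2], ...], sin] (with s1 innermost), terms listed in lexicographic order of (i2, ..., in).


[[[[[s1, s2], s5], s6], s3], s4] - [[[[[s1, s2], s6], s5], s3], s4] - [[[[[s1, s5], s6], s2], s3], s4] + [[[[[s1, s6], s5], s2], s3], s4]

Left-normed coefficients sit on the s1-initial expansion words.
Composite bracket: [s4, [[[[s6, s5], s2], s1], s3]]
Under [a, b] = ab - ba we get 32 signed associative words (2^5 = 32).
Collect the words opening with s1:
  word s1s2s5s6s3s4 has sign +1, contributing +[[[[[s1, s2], s5], s6], s3], s4]
  word s1s2s6s5s3s4 has sign -1, contributing -[[[[[s1, s2], s6], s5], s3], s4]
  word s1s5s6s2s3s4 has sign -1, contributing -[[[[[s1, s5], s6], s2], s3], s4]
  word s1s6s5s2s3s4 has sign +1, contributing +[[[[[s1, s6], s5], s2], s3], s4]


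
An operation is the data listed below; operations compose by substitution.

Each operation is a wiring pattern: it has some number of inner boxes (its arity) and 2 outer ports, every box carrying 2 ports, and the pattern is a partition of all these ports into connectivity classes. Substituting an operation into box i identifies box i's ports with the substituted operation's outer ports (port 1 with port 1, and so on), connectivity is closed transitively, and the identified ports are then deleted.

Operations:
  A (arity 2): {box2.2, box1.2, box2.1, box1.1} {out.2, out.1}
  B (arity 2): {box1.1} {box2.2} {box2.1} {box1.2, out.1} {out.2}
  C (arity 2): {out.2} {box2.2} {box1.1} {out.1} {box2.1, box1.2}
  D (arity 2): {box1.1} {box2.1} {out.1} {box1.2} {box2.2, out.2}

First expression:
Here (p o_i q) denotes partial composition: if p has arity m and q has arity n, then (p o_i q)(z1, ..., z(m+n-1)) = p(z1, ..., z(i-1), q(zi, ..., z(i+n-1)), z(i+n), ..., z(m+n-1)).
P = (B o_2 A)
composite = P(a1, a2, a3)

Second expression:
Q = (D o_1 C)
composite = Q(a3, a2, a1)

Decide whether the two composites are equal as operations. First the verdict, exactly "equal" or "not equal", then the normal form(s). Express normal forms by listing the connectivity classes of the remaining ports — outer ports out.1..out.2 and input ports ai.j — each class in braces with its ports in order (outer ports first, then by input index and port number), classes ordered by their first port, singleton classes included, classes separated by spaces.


not equal; first: {out.1, a1.2} {out.2} {a1.1} {a2.1, a2.2, a3.1, a3.2}; second: {out.1} {out.2, a1.2} {a1.1} {a2.1, a3.2} {a2.2} {a3.1}


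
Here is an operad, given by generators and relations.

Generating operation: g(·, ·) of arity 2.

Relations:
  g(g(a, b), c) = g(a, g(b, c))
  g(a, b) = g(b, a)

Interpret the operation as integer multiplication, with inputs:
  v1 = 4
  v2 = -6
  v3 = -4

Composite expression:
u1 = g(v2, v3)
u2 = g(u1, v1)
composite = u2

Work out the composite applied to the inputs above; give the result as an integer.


96


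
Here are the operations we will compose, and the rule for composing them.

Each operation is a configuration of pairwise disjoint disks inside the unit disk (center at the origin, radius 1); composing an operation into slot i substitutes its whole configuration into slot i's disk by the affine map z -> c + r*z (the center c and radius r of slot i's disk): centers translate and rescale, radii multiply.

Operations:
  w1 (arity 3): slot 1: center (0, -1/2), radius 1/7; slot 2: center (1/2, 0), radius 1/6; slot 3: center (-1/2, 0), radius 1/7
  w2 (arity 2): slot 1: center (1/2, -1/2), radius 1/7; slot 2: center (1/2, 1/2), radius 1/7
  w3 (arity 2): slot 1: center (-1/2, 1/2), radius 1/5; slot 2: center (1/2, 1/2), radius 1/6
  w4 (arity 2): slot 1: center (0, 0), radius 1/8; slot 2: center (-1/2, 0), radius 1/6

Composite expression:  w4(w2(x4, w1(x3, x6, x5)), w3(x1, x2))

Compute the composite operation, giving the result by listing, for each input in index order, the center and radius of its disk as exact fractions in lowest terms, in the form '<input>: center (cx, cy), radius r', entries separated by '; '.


x1: center (-7/12, 1/12), radius 1/30; x2: center (-5/12, 1/12), radius 1/36; x3: center (1/16, 3/56), radius 1/392; x4: center (1/16, -1/16), radius 1/56; x5: center (3/56, 1/16), radius 1/392; x6: center (1/14, 1/16), radius 1/336

Nesting under w4 composes maps z -> c + r*z down each x-path.
x4 passes through 2 substitutions, ending at center (1/16, -1/16), radius 1/56
x3 passes through 3 substitutions, ending at center (1/16, 3/56), radius 1/392
x6 passes through 3 substitutions, ending at center (1/14, 1/16), radius 1/336
x5 passes through 3 substitutions, ending at center (3/56, 1/16), radius 1/392
x1 passes through 2 substitutions, ending at center (-7/12, 1/12), radius 1/30
x2 passes through 2 substitutions, ending at center (-5/12, 1/12), radius 1/36


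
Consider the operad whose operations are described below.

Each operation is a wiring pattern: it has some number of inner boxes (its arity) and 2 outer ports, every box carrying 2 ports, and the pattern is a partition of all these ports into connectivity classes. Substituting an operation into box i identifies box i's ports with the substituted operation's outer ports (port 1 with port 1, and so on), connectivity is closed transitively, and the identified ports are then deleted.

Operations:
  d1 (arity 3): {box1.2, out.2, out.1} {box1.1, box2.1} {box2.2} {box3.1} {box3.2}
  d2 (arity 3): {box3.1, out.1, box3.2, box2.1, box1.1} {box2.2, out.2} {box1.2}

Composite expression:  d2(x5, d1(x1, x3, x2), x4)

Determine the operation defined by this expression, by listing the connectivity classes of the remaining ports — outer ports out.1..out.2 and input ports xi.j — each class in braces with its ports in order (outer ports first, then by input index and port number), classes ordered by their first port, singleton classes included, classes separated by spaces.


{out.1, out.2, x1.2, x4.1, x4.2, x5.1} {x1.1, x3.1} {x2.1} {x2.2} {x3.2} {x5.2}

After gluing at d2, chains via deleted ports link the x-ports.
composing d1 on (x1, x3, x2), with out.j its own outer ports: {out.1, out.2, x1.2} {x1.1, x3.1} {x2.1} {x2.2} {x3.2}
composing d2 on (x5, x1, x3, x2, x4), with out.j its own outer ports: {out.1, out.2, x1.2, x4.1, x4.2, x5.1} {x1.1, x3.1} {x2.1} {x2.2} {x3.2} {x5.2}


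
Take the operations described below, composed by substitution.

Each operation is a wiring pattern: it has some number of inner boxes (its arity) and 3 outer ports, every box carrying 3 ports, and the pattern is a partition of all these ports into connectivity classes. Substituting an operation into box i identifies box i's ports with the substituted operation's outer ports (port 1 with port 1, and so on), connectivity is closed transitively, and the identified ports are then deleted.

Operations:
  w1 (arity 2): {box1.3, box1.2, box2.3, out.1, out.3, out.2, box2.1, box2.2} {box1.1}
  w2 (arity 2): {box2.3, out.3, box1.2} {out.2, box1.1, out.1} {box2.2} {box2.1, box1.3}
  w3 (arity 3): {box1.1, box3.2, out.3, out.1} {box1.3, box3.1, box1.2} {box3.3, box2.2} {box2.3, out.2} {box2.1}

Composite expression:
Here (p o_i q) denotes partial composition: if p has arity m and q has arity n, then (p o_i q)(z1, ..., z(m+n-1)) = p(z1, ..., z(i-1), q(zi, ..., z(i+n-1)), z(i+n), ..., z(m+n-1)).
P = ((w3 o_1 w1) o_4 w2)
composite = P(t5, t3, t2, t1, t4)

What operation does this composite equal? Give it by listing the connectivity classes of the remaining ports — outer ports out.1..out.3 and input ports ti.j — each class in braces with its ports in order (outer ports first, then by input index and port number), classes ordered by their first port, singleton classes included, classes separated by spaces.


After gluing at w3, chains via deleted ports link the t-ports.
after w1, the pattern on (t5, t3) reads {out.1, out.2, out.3, t3.1, t3.2, t3.3, t5.2, t5.3} {t5.1} (out.j = its outer ports)
after w2, the pattern on (t1, t4) reads {out.1, out.2, t1.1} {out.3, t1.2, t4.3} {t1.3, t4.1} {t4.2} (out.j = its outer ports)
after w3, the pattern on (t5, t3, t2, t1, t4) reads {out.1, out.3, t1.1, t3.1, t3.2, t3.3, t5.2, t5.3} {out.2, t2.3} {t1.2, t2.2, t4.3} {t1.3, t4.1} {t2.1} {t4.2} {t5.1} (out.j = its outer ports)

{out.1, out.3, t1.1, t3.1, t3.2, t3.3, t5.2, t5.3} {out.2, t2.3} {t1.2, t2.2, t4.3} {t1.3, t4.1} {t2.1} {t4.2} {t5.1}


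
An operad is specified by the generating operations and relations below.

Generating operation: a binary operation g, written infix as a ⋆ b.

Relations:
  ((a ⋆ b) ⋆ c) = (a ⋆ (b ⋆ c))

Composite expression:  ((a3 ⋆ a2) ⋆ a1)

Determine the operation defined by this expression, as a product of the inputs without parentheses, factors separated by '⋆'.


Every regrouping of g is equal, so read the a-inputs in written order.
(a3 ⋆ a2) unparenthesizes to a3 ⋆ a2
((a3 ⋆ a2) ⋆ a1) unparenthesizes to a3 ⋆ a2 ⋆ a1

a3 ⋆ a2 ⋆ a1


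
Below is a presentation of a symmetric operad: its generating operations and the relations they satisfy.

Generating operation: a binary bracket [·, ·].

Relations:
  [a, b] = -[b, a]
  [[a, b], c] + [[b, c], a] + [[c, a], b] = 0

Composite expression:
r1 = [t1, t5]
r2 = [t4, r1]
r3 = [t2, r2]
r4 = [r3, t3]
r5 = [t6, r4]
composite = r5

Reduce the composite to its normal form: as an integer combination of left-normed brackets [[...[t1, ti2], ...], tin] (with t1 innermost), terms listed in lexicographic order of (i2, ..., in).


Antisymmetry and Jacobi reduce to t1-anchored left-normed brackets.
Composite bracket: [t6, [[t2, [t4, [t1, t5]]], t3]]
The bracket unfolds into 32 signed words via [a, b] = ab - ba (2^5 = 32).
Words beginning with t1 determine it all:
  t1t5t4t2t3t6 appears with sign -1, giving the term -[[[[[t1, t5], t4], t2], t3], t6]

-[[[[[t1, t5], t4], t2], t3], t6]


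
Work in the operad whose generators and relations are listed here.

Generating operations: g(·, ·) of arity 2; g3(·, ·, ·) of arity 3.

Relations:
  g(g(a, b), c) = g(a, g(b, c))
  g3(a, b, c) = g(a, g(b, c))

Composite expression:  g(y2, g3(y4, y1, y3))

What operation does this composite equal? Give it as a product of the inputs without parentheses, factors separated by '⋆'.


y2 ⋆ y4 ⋆ y1 ⋆ y3


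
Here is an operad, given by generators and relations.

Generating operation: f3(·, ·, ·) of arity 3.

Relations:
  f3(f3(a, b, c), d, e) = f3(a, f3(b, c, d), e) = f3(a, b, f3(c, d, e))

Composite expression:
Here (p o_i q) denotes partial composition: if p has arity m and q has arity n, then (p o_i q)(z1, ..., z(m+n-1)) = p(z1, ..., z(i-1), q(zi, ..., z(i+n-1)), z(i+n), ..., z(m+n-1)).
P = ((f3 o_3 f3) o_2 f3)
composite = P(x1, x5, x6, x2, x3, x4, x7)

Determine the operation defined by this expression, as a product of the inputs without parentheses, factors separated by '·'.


All parenthesizations of f3 agree; list the x-inputs left to right.
f3(x5, x6, x2) unparenthesizes to x5 · x6 · x2
f3(x3, x4, x7) unparenthesizes to x3 · x4 · x7
f3(x1, f3(x5, x6, x2), f3(x3, x4, x7)) unparenthesizes to x1 · x5 · x6 · x2 · x3 · x4 · x7

x1 · x5 · x6 · x2 · x3 · x4 · x7


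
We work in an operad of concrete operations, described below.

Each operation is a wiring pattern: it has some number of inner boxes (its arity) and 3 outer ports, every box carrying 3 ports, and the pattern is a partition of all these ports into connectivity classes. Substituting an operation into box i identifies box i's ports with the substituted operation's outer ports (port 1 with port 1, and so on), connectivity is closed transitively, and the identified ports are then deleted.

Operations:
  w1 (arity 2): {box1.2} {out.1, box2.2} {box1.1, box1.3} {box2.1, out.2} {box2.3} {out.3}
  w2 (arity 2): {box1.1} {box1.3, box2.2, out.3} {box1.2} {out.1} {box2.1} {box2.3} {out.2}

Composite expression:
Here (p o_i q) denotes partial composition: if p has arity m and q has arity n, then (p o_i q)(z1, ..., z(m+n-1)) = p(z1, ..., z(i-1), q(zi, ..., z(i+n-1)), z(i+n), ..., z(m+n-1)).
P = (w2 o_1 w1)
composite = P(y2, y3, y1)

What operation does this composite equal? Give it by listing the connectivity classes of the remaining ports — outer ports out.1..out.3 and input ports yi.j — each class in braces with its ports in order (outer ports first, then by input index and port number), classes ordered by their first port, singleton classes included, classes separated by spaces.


{out.1} {out.2} {out.3, y1.2} {y1.1} {y1.3} {y2.1, y2.3} {y2.2} {y3.1} {y3.2} {y3.3}

Two ports join when wires chain via w2-identified ports.
after w1, the pattern on (y2, y3) reads {out.1, y3.2} {out.2, y3.1} {out.3} {y2.1, y2.3} {y2.2} {y3.3} (out.j = its outer ports)
after w2, the pattern on (y2, y3, y1) reads {out.1} {out.2} {out.3, y1.2} {y1.1} {y1.3} {y2.1, y2.3} {y2.2} {y3.1} {y3.2} {y3.3} (out.j = its outer ports)


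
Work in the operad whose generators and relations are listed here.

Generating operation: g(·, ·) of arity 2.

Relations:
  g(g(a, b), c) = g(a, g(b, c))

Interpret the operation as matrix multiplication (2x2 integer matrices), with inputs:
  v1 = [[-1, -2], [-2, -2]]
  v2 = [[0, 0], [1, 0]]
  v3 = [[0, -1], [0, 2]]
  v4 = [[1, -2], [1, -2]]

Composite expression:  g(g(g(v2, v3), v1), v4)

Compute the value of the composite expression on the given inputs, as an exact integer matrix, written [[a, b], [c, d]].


[[0, 0], [4, -8]]

g(v2, v3) = [[0, 0], [0, -1]]
g(g(v2, v3), v1) = [[0, 0], [2, 2]]
g(g(g(v2, v3), v1), v4) = [[0, 0], [4, -8]]


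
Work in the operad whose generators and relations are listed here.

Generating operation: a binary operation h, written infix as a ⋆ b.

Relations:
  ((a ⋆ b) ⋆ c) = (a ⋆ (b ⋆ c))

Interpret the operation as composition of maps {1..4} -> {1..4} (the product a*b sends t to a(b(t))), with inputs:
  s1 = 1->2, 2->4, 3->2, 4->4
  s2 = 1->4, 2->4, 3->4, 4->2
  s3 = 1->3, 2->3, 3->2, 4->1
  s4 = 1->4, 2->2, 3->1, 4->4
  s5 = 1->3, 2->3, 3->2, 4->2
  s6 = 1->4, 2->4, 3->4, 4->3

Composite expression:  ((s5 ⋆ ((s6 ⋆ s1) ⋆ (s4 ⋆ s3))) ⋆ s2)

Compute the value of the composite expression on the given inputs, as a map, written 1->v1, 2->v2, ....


(s6 ⋆ s1) = 1->4, 2->3, 3->4, 4->3
(s4 ⋆ s3) = 1->1, 2->1, 3->2, 4->4
((s6 ⋆ s1) ⋆ (s4 ⋆ s3)) = 1->4, 2->4, 3->3, 4->3
(s5 ⋆ ((s6 ⋆ s1) ⋆ (s4 ⋆ s3))) = 1->2, 2->2, 3->2, 4->2
((s5 ⋆ ((s6 ⋆ s1) ⋆ (s4 ⋆ s3))) ⋆ s2) = 1->2, 2->2, 3->2, 4->2

1->2, 2->2, 3->2, 4->2


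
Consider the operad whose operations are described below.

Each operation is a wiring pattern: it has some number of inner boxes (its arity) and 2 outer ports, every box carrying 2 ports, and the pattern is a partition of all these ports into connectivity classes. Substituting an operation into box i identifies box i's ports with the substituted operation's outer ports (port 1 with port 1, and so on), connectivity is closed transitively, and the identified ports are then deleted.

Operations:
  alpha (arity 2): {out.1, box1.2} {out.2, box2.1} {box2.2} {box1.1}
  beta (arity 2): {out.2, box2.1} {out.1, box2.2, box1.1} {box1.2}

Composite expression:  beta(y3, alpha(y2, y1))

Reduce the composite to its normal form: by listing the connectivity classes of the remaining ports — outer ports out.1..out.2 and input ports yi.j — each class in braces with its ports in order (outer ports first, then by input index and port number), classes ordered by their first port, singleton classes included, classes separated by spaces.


{out.1, y1.1, y3.1} {out.2, y2.2} {y1.2} {y2.1} {y3.2}

Reachability decides: close wires over beta-identified ports.
stage alpha: inputs (y2, y1), connectivity {out.1, y2.2} {out.2, y1.1} {y1.2} {y2.1}, out.j its boundary
stage beta: inputs (y3, y2, y1), connectivity {out.1, y1.1, y3.1} {out.2, y2.2} {y1.2} {y2.1} {y3.2}, out.j its boundary


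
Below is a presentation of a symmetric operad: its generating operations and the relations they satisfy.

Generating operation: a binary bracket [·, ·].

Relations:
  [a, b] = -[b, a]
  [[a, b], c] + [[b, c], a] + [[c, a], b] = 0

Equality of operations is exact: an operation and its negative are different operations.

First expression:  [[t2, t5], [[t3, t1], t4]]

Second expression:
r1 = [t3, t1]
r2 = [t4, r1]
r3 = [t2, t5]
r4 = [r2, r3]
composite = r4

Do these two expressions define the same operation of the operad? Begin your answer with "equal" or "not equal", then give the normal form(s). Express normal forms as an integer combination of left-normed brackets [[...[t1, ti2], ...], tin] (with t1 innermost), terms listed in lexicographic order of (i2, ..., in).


equal: each reduces to [[[[t1, t3], t4], t2], t5] - [[[[t1, t3], t4], t5], t2]

Reducing the first expression gives [[[[t1, t3], t4], t2], t5] - [[[[t1, t3], t4], t5], t2]
Reducing the second expression gives [[[[t1, t3], t4], t2], t5] - [[[[t1, t3], t4], t5], t2]
Identical normal forms: equal.


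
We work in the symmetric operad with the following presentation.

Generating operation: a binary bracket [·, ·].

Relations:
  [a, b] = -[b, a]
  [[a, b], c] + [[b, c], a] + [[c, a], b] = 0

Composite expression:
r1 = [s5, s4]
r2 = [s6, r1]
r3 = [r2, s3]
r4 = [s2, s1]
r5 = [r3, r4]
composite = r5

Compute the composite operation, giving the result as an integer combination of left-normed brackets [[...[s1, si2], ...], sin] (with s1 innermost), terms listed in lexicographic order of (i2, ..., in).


Skip Jacobi rewriting: expand, keep s1-initial words, read off terms.
Composite bracket: [[[s6, [s5, s4]], s3], [s2, s1]]
The bracket unfolds into 32 signed words via [a, b] = ab - ba (2^5 = 32).
Collect the words opening with s1:
  word s1s2s3s4s5s6 has sign -1, contributing -[[[[[s1, s2], s3], s4], s5], s6]
  word s1s2s3s5s4s6 has sign +1, contributing +[[[[[s1, s2], s3], s5], s4], s6]
  word s1s2s3s6s4s5 has sign +1, contributing +[[[[[s1, s2], s3], s6], s4], s5]
  word s1s2s3s6s5s4 has sign -1, contributing -[[[[[s1, s2], s3], s6], s5], s4]
  word s1s2s4s5s6s3 has sign +1, contributing +[[[[[s1, s2], s4], s5], s6], s3]
  word s1s2s5s4s6s3 has sign -1, contributing -[[[[[s1, s2], s5], s4], s6], s3]
  word s1s2s6s4s5s3 has sign -1, contributing -[[[[[s1, s2], s6], s4], s5], s3]
  word s1s2s6s5s4s3 has sign +1, contributing +[[[[[s1, s2], s6], s5], s4], s3]

-[[[[[s1, s2], s3], s4], s5], s6] + [[[[[s1, s2], s3], s5], s4], s6] + [[[[[s1, s2], s3], s6], s4], s5] - [[[[[s1, s2], s3], s6], s5], s4] + [[[[[s1, s2], s4], s5], s6], s3] - [[[[[s1, s2], s5], s4], s6], s3] - [[[[[s1, s2], s6], s4], s5], s3] + [[[[[s1, s2], s6], s5], s4], s3]
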